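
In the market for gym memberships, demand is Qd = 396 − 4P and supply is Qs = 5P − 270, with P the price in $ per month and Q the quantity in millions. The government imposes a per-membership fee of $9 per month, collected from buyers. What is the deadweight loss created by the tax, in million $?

Deadweight loss = $90 million.

Without the tax, 396 − 4P = 5P − 270 gives 9P = 666, so P* = $74 and Q* = 100.
With the tax collected from buyers, demand (in seller-price terms) shifts: Qd = 396 − 4(P + 9).
New equilibrium: buyers pay $79, sellers receive $70, Q = 80. (Wedge: Pb − Ps = 9.)
Quantity falls by |ΔQ| = |100 − 80| = 20.
DWL = ½ · t · |ΔQ| = ½ · 9 · 20 = $90.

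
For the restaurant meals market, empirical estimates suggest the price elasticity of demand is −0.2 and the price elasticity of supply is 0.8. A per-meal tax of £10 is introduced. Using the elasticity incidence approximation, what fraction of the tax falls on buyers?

Buyers' share ≈ 0.8.

Incidence ratio: buyers' share ≈ εs / (εs + |εd|) = 0.8 / (0.8 + 0.2) = 0.8.
Supply is the more elastic side, so buyers bear the larger share.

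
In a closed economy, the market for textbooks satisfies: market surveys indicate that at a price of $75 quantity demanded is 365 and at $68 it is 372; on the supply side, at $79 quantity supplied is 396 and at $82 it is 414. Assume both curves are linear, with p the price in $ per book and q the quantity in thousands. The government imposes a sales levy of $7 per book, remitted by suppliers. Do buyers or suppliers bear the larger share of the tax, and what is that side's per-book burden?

Demand slope: (372 − 365)/(68 − 75) = -1, so qd = 440 − p.
Supply slope: (414 − 396)/(82 − 79) = 6, so qs = 6p − 78.
Before the tax: set 440 − p = 6p − 78 → p* = $74, q* = 366.
With the tax collected from suppliers, supply shifts: qs = 6(p − 7) − 78.
New equilibrium: buyers pay $80, suppliers receive $73, q = 360. (Wedge: pb − ps = 7.)
Per-book burden: buyers $6, suppliers $1.
Buyers take the larger share because demand is less price-elastic here (demand slope 1 vs supply slope 6).

Buyers bear the larger share: $6 per book.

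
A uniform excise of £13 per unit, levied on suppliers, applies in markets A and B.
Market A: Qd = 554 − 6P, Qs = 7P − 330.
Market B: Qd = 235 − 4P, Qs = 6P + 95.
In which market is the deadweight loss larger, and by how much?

Market A, by £70.2.

Market A: pre-tax P* = £68, Q* = 146; post-tax Q = 104; deadweight loss = £273.
Market B: pre-tax P* = £14, Q* = 179; post-tax Q = 147.8; deadweight loss = £202.8.
Difference: £273 vs £202.8 → market A is larger by £70.2.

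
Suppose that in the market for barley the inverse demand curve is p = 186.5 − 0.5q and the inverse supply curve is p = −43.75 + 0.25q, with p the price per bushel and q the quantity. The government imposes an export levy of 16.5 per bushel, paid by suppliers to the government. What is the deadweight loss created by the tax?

Deadweight loss = 181.5.

Inverting to q(p) form: qd = 373 − 2p; qs = 4p + 175.
Without the tax, 373 − 2p = 4p + 175 gives 6p = 198, so p* = 33 and q* = 307.
With the tax collected from suppliers, supply shifts: qs = 4(p − 16.5) + 175.
Solving gives q = 285 with buyers paying 44 and suppliers receiving 27.5 (the 16.5 wedge).
Quantity falls by |ΔQ| = |307 − 285| = 22.
DWL = ½ · t · |ΔQ| = ½ · 16.5 · 22 = 181.5.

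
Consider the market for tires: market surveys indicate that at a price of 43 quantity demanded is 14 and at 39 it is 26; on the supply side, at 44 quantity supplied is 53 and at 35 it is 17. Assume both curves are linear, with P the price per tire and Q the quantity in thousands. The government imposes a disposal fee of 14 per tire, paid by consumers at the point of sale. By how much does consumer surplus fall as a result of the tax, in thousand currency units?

Demand slope: (26 − 14)/(39 − 43) = -3, so Qd = 143 − 3P.
Supply slope: (17 − 53)/(35 − 44) = 4, so Qs = 4P − 123.
Before the tax: set 143 − 3P = 4P − 123 → P* = 38, Q* = 29.
With the tax collected from consumers, demand (in seller-price terms) shifts: Qd = 143 − 3(P + 14).
Solving gives Q = 5 with consumers paying 46 and suppliers receiving 32 (the 14 wedge).
ΔCS is the trapezoid between Q = 5 and Q = 29 of height 8: ½ · (29 + 5) · 8 = 136.

Consumer surplus falls by 136 thousand.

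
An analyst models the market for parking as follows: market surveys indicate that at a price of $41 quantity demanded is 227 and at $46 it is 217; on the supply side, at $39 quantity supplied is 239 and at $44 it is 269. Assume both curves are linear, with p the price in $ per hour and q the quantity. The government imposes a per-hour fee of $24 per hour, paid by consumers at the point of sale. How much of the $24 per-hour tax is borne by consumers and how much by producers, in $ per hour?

Demand slope: (217 − 227)/(46 − 41) = -2, so qd = 309 − 2p.
Supply slope: (269 − 239)/(44 − 39) = 6, so qs = 6p + 5.
Before the tax: set 309 − 2p = 6p + 5 → p* = $38, q* = 233.
With the tax collected from consumers, demand (in seller-price terms) shifts: qd = 309 − 2(p + 24).
Solving gives q = 197 with consumers paying $56 and producers receiving $32 (the $24 wedge).
Burden on consumers: $18; on producers: $6. (They sum to $24.)
The less price-elastic side of the market bears the larger share of a per-unit tax.

Consumers bear $18 per hour; producers bear $6 per hour.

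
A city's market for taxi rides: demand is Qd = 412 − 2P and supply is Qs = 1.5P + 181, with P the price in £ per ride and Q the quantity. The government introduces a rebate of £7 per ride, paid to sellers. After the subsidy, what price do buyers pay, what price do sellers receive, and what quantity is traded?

Buyers pay £63; sellers receive £70; quantity = 286.

Without the subsidy, 412 − 2P = 1.5P + 181 gives 3.5P = 231, so P* = £66 and Q* = 280.
With a per-unit subsidy paid to sellers, each receives P + 7 per unit sold, so supply becomes Qs = 1.5(P + 7) + 181.
New equilibrium: buyers pay £63, sellers receive £70, Q = 286. (Wedge: Pb − Ps = −7.)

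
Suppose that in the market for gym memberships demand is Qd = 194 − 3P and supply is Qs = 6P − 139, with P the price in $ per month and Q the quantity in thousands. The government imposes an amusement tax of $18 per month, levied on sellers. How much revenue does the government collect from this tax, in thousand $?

Tax revenue = $846 thousand.

Before the tax: set 194 − 3P = 6P − 139 → P* = $37, Q* = 83.
With the tax collected from sellers, supply shifts: Qs = 6(P − 18) − 139.
New equilibrium: buyers pay $49, sellers receive $31, Q = 47. (Wedge: Pb − Ps = 18.)
Revenue = t · Q = 18 · 47 = $846.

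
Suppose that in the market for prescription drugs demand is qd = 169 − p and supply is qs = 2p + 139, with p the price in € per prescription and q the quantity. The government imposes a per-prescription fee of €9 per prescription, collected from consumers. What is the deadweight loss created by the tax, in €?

Before the tax: set 169 − p = 2p + 139 → p* = €10, q* = 159.
With the tax collected from consumers, demand (in seller-price terms) shifts: qd = 169 − (p + 9).
Solving gives q = 153 with consumers paying €16 and producers receiving €7 (the €9 wedge).
Quantity falls by |ΔQ| = |159 − 153| = 6.
DWL = ½ · t · |ΔQ| = ½ · 9 · 6 = €27.

Deadweight loss = €27.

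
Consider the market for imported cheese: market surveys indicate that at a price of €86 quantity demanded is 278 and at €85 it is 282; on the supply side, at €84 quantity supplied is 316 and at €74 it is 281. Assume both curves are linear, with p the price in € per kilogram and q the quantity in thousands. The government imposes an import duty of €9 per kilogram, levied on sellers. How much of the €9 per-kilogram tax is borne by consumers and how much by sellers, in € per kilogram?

Consumers bear €4.2 per kilogram; sellers bear €4.8 per kilogram.

Demand slope: (282 − 278)/(85 − 86) = -4, so qd = 622 − 4p.
Supply slope: (281 − 316)/(74 − 84) = 3.5, so qs = 3.5p + 22.
Without the tax, 622 − 4p = 3.5p + 22 gives 7.5p = 600, so p* = €80 and q* = 302.
With the tax collected from sellers, supply shifts: qs = 3.5(p − 9) + 22.
New equilibrium: consumers pay €84.2, sellers receive €75.2, q = 285.2. (Wedge: pb − ps = 9.)
Burden on consumers: €4.2; on sellers: €4.8. (They sum to €9.)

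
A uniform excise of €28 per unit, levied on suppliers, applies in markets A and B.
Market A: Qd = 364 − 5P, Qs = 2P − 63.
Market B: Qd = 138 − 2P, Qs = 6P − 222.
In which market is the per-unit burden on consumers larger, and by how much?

Market B, by €13.

Market A: pre-tax P* = €61, Q* = 59; post-tax Q = 19; per-unit burden on consumers = €8.
Market B: pre-tax P* = €45, Q* = 48; post-tax Q = 6; per-unit burden on consumers = €21.
Difference: €8 vs €21 → market B is larger by €13.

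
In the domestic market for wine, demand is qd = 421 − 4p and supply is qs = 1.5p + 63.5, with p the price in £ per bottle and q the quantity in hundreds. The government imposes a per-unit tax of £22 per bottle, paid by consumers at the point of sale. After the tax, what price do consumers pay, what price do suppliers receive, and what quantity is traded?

Without the tax, 421 − 4p = 1.5p + 63.5 gives 5.5p = 357.5, so p* = £65 and q* = 161.
With the tax collected from consumers, demand (in seller-price terms) shifts: qd = 421 − 4(p + 22).
Solving gives q = 137 with consumers paying £71 and suppliers receiving £49 (the £22 wedge).

Consumers pay £71; suppliers receive £49; quantity = 137.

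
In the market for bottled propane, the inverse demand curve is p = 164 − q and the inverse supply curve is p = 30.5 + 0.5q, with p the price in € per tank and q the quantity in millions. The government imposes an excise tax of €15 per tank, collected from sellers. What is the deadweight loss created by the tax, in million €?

Inverting to q(p) form: qd = 164 − p; qs = 2p − 61.
Before the tax: set 164 − p = 2p − 61 → p* = €75, q* = 89.
With the tax collected from sellers, supply shifts: qs = 2(p − 15) − 61.
Solving gives q = 79 with buyers paying €85 and sellers receiving €70 (the €15 wedge).
Quantity falls by |ΔQ| = |89 − 79| = 10.
DWL = ½ · t · |ΔQ| = ½ · 15 · 10 = €75.

Deadweight loss = €75 million.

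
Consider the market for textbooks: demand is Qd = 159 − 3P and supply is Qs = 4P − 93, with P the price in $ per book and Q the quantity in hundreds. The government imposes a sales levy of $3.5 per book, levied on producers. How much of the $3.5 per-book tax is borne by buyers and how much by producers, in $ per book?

Before the tax: set 159 − 3P = 4P − 93 → P* = $36, Q* = 51.
With the tax collected from producers, supply shifts: Qs = 4(P − 3.5) − 93.
Solving gives Q = 45 with buyers paying $38 and producers receiving $34.5 (the $3.5 wedge).
Burden on buyers: $2; on producers: $1.5. (They sum to $3.5.)
The less price-elastic side of the market bears the larger share of a per-unit tax.

Buyers bear $2 per book; producers bear $1.5 per book.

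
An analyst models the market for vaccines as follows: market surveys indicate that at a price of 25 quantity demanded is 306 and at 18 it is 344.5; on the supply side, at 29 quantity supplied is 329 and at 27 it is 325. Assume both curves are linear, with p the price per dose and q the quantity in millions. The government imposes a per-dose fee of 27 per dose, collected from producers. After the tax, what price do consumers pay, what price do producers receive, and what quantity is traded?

Demand slope: (344.5 − 306)/(18 − 25) = -5.5, so qd = 443.5 − 5.5p.
Supply slope: (325 − 329)/(27 − 29) = 2, so qs = 2p + 271.
Before the tax: set 443.5 − 5.5p = 2p + 271 → p* = 23, q* = 317.
With the tax collected from producers, supply shifts: qs = 2(p − 27) + 271.
New equilibrium: consumers pay 30.2, producers receive 3.2, q = 277.4. (Wedge: pb − ps = 27.)

Consumers pay 30.2; producers receive 3.2; quantity = 277.4.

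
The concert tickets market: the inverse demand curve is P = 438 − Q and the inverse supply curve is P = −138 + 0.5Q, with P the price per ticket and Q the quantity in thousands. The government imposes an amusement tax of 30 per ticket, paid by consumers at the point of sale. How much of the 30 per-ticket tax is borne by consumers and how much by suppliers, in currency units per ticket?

Rewrite in direct form: Qd = 438 − P and Qs = 2P + 276.
Without the tax, 438 − P = 2P + 276 gives 3P = 162, so P* = 54 and Q* = 384.
With the tax collected from consumers, demand (in seller-price terms) shifts: Qd = 438 − (P + 30).
New equilibrium: consumers pay 74, suppliers receive 44, Q = 364. (Wedge: Pb − Ps = 30.)
Burden on consumers: 20; on suppliers: 10. (They sum to 30.)
The less price-elastic side of the market bears the larger share of a per-unit tax.

Consumers bear 20 per ticket; suppliers bear 10 per ticket.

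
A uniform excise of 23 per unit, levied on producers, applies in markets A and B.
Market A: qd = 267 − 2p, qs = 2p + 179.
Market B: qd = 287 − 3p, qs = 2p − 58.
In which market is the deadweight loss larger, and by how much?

Market A: pre-tax p* = 22, q* = 223; post-tax q = 200; deadweight loss = 264.5.
Market B: pre-tax p* = 69, q* = 80; post-tax q = 52.4; deadweight loss = 317.4.
Difference: 264.5 vs 317.4 → market B is larger by 52.9.

Market B, by 52.9.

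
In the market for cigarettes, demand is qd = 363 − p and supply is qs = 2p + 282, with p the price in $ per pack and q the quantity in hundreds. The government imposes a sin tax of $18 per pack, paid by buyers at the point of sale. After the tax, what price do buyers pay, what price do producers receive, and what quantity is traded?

Buyers pay $39; producers receive $21; quantity = 324.

Without the tax, 363 − p = 2p + 282 gives 3p = 81, so p* = $27 and q* = 336.
With the tax collected from buyers, demand (in seller-price terms) shifts: qd = 363 − (p + 18).
Solving gives q = 324 with buyers paying $39 and producers receiving $21 (the $18 wedge).
The less price-elastic side of the market bears the larger share of a per-unit tax.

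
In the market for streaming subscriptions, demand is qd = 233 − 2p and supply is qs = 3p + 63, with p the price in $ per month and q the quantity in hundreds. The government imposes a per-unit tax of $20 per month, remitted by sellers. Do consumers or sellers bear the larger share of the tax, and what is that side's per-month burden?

Consumers bear the larger share: $12 per month.

Without the tax, 233 − 2p = 3p + 63 gives 5p = 170, so p* = $34 and q* = 165.
With the tax collected from sellers, supply shifts: qs = 3(p − 20) + 63.
New equilibrium: consumers pay $46, sellers receive $26, q = 141. (Wedge: pb − ps = 20.)
Per-month burden: consumers $12, sellers $8.
Consumers take the larger share because demand is less price-elastic here (demand slope 2 vs supply slope 3).
The less price-elastic side of the market bears the larger share of a per-unit tax.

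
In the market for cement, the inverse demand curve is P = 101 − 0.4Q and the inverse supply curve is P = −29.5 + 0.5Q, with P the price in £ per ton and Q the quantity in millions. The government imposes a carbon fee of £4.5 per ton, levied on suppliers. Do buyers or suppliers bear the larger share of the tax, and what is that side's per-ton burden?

Suppliers bear the larger share: £2.5 per ton.

Rewrite in direct form: Qd = 252.5 − 2.5P and Qs = 2P + 59.
Without the tax, 252.5 − 2.5P = 2P + 59 gives 4.5P = 193.5, so P* = £43 and Q* = 145.
With the tax collected from suppliers, supply shifts: Qs = 2(P − 4.5) + 59.
Solving gives Q = 140 with buyers paying £45 and suppliers receiving £40.5 (the £4.5 wedge).
Per-ton burden: buyers £2, suppliers £2.5.
Suppliers take the larger share because supply is less price-elastic here (demand slope 2.5 vs supply slope 2).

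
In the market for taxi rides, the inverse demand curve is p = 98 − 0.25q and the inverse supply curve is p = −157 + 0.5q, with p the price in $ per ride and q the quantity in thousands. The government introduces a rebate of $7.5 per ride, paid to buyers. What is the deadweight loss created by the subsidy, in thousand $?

Deadweight loss = $37.5 thousand.

Inverting to q(p) form: qd = 392 − 4p; qs = 2p + 314.
Before the subsidy: set 392 − 4p = 2p + 314 → p* = $13, q* = 340.
With a per-unit subsidy paid to buyers, each effectively pays p − 7.5, so demand becomes qd = 392 − 4(p − 7.5).
Solving gives q = 350 with buyers paying $10.5 and producers receiving $18 (the $7.5 wedge).
Quantity rises by |ΔQ| = |340 − 350| = 10.
DWL = ½ · t · |ΔQ| = ½ · 7.5 · 10 = $37.5.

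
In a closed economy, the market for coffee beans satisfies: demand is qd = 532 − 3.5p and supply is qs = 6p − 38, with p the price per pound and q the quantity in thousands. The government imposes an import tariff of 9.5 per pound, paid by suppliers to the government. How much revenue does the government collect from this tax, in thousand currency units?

Before the tax: set 532 − 3.5p = 6p − 38 → p* = 60, q* = 322.
With the tax collected from suppliers, supply shifts: qs = 6(p − 9.5) − 38.
Solving gives q = 301 with consumers paying 66 and suppliers receiving 56.5 (the 9.5 wedge).
Revenue = t · Q = 9.5 · 301 = 2859.5.

Tax revenue = 2859.5 thousand.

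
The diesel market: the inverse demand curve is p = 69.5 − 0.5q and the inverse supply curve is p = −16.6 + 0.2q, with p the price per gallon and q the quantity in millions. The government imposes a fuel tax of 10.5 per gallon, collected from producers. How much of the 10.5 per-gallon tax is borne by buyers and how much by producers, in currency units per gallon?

Buyers bear 7.5 per gallon; producers bear 3 per gallon.

Inverting to q(p) form: qd = 139 − 2p; qs = 5p + 83.
Before the tax: set 139 − 2p = 5p + 83 → p* = 8, q* = 123.
With the tax collected from producers, supply shifts: qs = 5(p − 10.5) + 83.
Solving gives q = 108 with buyers paying 15.5 and producers receiving 5 (the 10.5 wedge).
Burden on buyers: 7.5; on producers: 3. (They sum to 10.5.)
The less price-elastic side of the market bears the larger share of a per-unit tax.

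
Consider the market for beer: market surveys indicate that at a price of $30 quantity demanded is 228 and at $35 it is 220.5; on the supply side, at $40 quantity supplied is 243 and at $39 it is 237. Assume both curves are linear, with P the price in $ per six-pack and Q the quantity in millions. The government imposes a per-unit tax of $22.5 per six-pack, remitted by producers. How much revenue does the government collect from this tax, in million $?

Tax revenue = $4320 million.

Demand slope: (220.5 − 228)/(35 − 30) = -1.5, so Qd = 273 − 1.5P.
Supply slope: (237 − 243)/(39 − 40) = 6, so Qs = 6P + 3.
Without the tax, 273 − 1.5P = 6P + 3 gives 7.5P = 270, so P* = $36 and Q* = 219.
With the tax collected from producers, supply shifts: Qs = 6(P − 22.5) + 3.
New equilibrium: consumers pay $54, producers receive $31.5, Q = 192. (Wedge: Pb − Ps = 22.5.)
Revenue = t · Q = 22.5 · 192 = $4320.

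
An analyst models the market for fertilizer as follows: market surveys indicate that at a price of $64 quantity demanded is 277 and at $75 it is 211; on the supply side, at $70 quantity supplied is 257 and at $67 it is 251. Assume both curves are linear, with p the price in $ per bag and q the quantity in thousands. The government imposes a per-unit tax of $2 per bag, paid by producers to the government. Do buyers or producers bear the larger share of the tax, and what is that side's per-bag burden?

Demand slope: (211 − 277)/(75 − 64) = -6, so qd = 661 − 6p.
Supply slope: (251 − 257)/(67 − 70) = 2, so qs = 2p + 117.
Without the tax, 661 − 6p = 2p + 117 gives 8p = 544, so p* = $68 and q* = 253.
With the tax collected from producers, supply shifts: qs = 2(p − 2) + 117.
Solving gives q = 250 with buyers paying $68.5 and producers receiving $66.5 (the $2 wedge).
Per-bag burden: buyers $0.5, producers $1.5.
Producers take the larger share because supply is less price-elastic here (demand slope 6 vs supply slope 2).

Producers bear the larger share: $1.5 per bag.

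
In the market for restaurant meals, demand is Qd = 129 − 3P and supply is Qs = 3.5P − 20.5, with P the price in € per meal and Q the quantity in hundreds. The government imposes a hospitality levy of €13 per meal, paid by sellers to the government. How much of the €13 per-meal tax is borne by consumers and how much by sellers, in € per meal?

Without the tax, 129 − 3P = 3.5P − 20.5 gives 6.5P = 149.5, so P* = €23 and Q* = 60.
With the tax collected from sellers, supply shifts: Qs = 3.5(P − 13) − 20.5.
New equilibrium: consumers pay €30, sellers receive €17, Q = 39. (Wedge: Pb − Ps = 13.)
Burden on consumers: €7; on sellers: €6. (They sum to €13.)

Consumers bear €7 per meal; sellers bear €6 per meal.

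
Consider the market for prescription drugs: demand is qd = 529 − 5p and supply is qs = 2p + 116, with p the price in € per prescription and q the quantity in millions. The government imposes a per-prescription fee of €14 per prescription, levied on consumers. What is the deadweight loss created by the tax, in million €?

Without the tax, 529 − 5p = 2p + 116 gives 7p = 413, so p* = €59 and q* = 234.
With the tax collected from consumers, demand (in seller-price terms) shifts: qd = 529 − 5(p + 14).
Solving gives q = 214 with consumers paying €63 and sellers receiving €49 (the €14 wedge).
Quantity falls by |ΔQ| = |234 − 214| = 20.
DWL = ½ · t · |ΔQ| = ½ · 14 · 20 = €140.

Deadweight loss = €140 million.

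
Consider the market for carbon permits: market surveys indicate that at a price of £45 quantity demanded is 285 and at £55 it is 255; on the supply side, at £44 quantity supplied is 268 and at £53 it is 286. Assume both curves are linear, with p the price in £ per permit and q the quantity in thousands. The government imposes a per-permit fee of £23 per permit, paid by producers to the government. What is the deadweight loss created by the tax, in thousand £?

Demand slope: (255 − 285)/(55 − 45) = -3, so qd = 420 − 3p.
Supply slope: (286 − 268)/(53 − 44) = 2, so qs = 2p + 180.
Without the tax, 420 − 3p = 2p + 180 gives 5p = 240, so p* = £48 and q* = 276.
With the tax collected from producers, supply shifts: qs = 2(p − 23) + 180.
New equilibrium: buyers pay £57.2, producers receive £34.2, q = 248.4. (Wedge: pb − ps = 23.)
Quantity falls by |ΔQ| = |276 − 248.4| = 27.6.
DWL = ½ · t · |ΔQ| = ½ · 23 · 27.6 = £317.4.

Deadweight loss = £317.4 thousand.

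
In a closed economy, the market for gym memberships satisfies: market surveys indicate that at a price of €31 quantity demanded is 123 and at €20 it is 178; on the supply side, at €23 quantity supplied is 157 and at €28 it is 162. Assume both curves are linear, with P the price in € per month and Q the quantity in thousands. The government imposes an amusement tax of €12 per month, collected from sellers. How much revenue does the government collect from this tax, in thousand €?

Demand slope: (178 − 123)/(20 − 31) = -5, so Qd = 278 − 5P.
Supply slope: (162 − 157)/(28 − 23) = 1, so Qs = P + 134.
Before the tax: set 278 − 5P = P + 134 → P* = €24, Q* = 158.
With the tax collected from sellers, supply shifts: Qs = (P − 12) + 134.
New equilibrium: consumers pay €26, sellers receive €14, Q = 148. (Wedge: Pb − Ps = 12.)
Revenue = t · Q = 12 · 148 = €1776.

Tax revenue = €1776 thousand.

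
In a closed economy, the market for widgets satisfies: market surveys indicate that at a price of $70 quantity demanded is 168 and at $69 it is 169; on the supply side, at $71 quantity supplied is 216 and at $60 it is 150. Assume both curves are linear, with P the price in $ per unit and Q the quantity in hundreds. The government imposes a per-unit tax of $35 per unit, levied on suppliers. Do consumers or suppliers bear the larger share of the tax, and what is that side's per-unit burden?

Consumers bear the larger share: $30 per unit.

Demand slope: (169 − 168)/(69 − 70) = -1, so Qd = 238 − P.
Supply slope: (150 − 216)/(60 − 71) = 6, so Qs = 6P − 210.
Before the tax: set 238 − P = 6P − 210 → P* = $64, Q* = 174.
With the tax collected from suppliers, supply shifts: Qs = 6(P − 35) − 210.
New equilibrium: consumers pay $94, suppliers receive $59, Q = 144. (Wedge: Pb − Ps = 35.)
Per-unit burden: consumers $30, suppliers $5.
Consumers take the larger share because demand is less price-elastic here (demand slope 1 vs supply slope 6).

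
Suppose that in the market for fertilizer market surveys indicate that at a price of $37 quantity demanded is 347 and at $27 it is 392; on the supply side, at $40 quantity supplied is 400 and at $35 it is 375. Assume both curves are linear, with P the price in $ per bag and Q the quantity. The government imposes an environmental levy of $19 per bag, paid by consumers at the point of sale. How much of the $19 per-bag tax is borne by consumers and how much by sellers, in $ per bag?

Consumers bear $10 per bag; sellers bear $9 per bag.

Demand slope: (392 − 347)/(27 − 37) = -4.5, so Qd = 513.5 − 4.5P.
Supply slope: (375 − 400)/(35 − 40) = 5, so Qs = 5P + 200.
Without the tax, 513.5 − 4.5P = 5P + 200 gives 9.5P = 313.5, so P* = $33 and Q* = 365.
With the tax collected from consumers, demand (in seller-price terms) shifts: Qd = 513.5 − 4.5(P + 19).
Solving gives Q = 320 with consumers paying $43 and sellers receiving $24 (the $19 wedge).
Burden on consumers: $10; on sellers: $9. (They sum to $19.)
The less price-elastic side of the market bears the larger share of a per-unit tax.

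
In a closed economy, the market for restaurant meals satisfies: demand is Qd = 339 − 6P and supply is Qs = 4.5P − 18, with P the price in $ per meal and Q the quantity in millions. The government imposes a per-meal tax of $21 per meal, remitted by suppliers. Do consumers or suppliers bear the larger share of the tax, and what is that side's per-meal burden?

Suppliers bear the larger share: $12 per meal.

Without the tax, 339 − 6P = 4.5P − 18 gives 10.5P = 357, so P* = $34 and Q* = 135.
With the tax collected from suppliers, supply shifts: Qs = 4.5(P − 21) − 18.
Solving gives Q = 81 with consumers paying $43 and suppliers receiving $22 (the $21 wedge).
Per-meal burden: consumers $9, suppliers $12.
Suppliers take the larger share because supply is less price-elastic here (demand slope 6 vs supply slope 4.5).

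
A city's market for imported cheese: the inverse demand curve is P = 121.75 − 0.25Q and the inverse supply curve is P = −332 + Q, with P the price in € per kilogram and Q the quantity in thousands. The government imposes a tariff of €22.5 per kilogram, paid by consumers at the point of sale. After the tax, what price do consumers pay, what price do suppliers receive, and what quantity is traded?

Rewrite in direct form: Qd = 487 − 4P and Qs = P + 332.
Before the tax: set 487 − 4P = P + 332 → P* = €31, Q* = 363.
With the tax collected from consumers, demand (in seller-price terms) shifts: Qd = 487 − 4(P + 22.5).
Solving gives Q = 345 with consumers paying €35.5 and suppliers receiving €13 (the €22.5 wedge).

Consumers pay €35.5; suppliers receive €13; quantity = 345.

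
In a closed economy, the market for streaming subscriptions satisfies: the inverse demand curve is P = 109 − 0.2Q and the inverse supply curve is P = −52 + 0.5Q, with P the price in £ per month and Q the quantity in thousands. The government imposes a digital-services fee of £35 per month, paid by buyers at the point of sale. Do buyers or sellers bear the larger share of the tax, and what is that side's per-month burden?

Sellers bear the larger share: £25 per month.

Inverting to Q(P) form: Qd = 545 − 5P; Qs = 2P + 104.
Before the tax: set 545 − 5P = 2P + 104 → P* = £63, Q* = 230.
With the tax collected from buyers, demand (in seller-price terms) shifts: Qd = 545 − 5(P + 35).
New equilibrium: buyers pay £73, sellers receive £38, Q = 180. (Wedge: Pb − Ps = 35.)
Per-month burden: buyers £10, sellers £25.
Sellers take the larger share because supply is less price-elastic here (demand slope 5 vs supply slope 2).
The less price-elastic side of the market bears the larger share of a per-unit tax.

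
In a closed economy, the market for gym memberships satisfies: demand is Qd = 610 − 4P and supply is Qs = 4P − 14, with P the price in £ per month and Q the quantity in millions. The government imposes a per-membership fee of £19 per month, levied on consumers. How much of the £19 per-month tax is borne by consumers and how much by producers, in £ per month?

Consumers bear £9.5 per month; producers bear £9.5 per month.

Without the tax, 610 − 4P = 4P − 14 gives 8P = 624, so P* = £78 and Q* = 298.
With the tax collected from consumers, demand (in seller-price terms) shifts: Qd = 610 − 4(P + 19).
New equilibrium: consumers pay £87.5, producers receive £68.5, Q = 260. (Wedge: Pb − Ps = 19.)
Burden on consumers: £9.5; on producers: £9.5. (They sum to £19.)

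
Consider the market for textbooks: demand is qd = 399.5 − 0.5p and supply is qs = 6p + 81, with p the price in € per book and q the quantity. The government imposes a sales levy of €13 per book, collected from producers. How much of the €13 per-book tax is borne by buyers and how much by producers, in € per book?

Buyers bear €12 per book; producers bear €1 per book.

Before the tax: set 399.5 − 0.5p = 6p + 81 → p* = €49, q* = 375.
With the tax collected from producers, supply shifts: qs = 6(p − 13) + 81.
New equilibrium: buyers pay €61, producers receive €48, q = 369. (Wedge: pb − ps = 13.)
Burden on buyers: €12; on producers: €1. (They sum to €13.)
The less price-elastic side of the market bears the larger share of a per-unit tax.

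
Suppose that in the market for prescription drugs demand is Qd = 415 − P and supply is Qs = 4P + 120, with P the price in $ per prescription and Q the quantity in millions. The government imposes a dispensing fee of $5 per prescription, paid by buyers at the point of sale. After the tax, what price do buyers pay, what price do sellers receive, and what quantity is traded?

Buyers pay $63; sellers receive $58; quantity = 352.

Without the tax, 415 − P = 4P + 120 gives 5P = 295, so P* = $59 and Q* = 356.
With the tax collected from buyers, demand (in seller-price terms) shifts: Qd = 415 − (P + 5).
Solving gives Q = 352 with buyers paying $63 and sellers receiving $58 (the $5 wedge).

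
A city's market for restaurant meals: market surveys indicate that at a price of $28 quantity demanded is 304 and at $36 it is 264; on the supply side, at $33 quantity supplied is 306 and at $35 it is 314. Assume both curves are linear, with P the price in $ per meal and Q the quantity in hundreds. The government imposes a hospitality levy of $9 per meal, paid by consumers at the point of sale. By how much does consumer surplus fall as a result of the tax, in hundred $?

Consumer surplus falls by $1136 hundred.

Demand slope: (264 − 304)/(36 − 28) = -5, so Qd = 444 − 5P.
Supply slope: (314 − 306)/(35 − 33) = 4, so Qs = 4P + 174.
Before the tax: set 444 − 5P = 4P + 174 → P* = $30, Q* = 294.
With the tax collected from consumers, demand (in seller-price terms) shifts: Qd = 444 − 5(P + 9).
Solving gives Q = 274 with consumers paying $34 and sellers receiving $25 (the $9 wedge).
ΔCS is the trapezoid between Q = 274 and Q = 294 of height $4: ½ · (294 + 274) · 4 = $1136.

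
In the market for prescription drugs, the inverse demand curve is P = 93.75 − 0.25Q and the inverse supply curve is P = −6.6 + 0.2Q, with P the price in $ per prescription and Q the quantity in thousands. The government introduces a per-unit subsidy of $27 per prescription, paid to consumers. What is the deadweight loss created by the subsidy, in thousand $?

Deadweight loss = $810 thousand.

Inverting to Q(P) form: Qd = 375 − 4P; Qs = 5P + 33.
Before the subsidy: set 375 − 4P = 5P + 33 → P* = $38, Q* = 223.
With a per-unit subsidy paid to consumers, each effectively pays P − 27, so demand becomes Qd = 375 − 4(P − 27).
New equilibrium: consumers pay $23, suppliers receive $50, Q = 283. (Wedge: Pb − Ps = −27.)
Quantity rises by |ΔQ| = |223 − 283| = 60.
DWL = ½ · t · |ΔQ| = ½ · 27 · 60 = $810.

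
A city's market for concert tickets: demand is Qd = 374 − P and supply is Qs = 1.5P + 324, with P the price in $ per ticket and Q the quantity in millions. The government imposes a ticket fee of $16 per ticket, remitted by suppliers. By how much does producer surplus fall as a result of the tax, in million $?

Producer surplus falls by $2234.88 million.

Without the tax, 374 − P = 1.5P + 324 gives 2.5P = 50, so P* = $20 and Q* = 354.
With the tax collected from suppliers, supply shifts: Qs = 1.5(P − 16) + 324.
New equilibrium: buyers pay $29.6, suppliers receive $13.6, Q = 344.4. (Wedge: Pb − Ps = 16.)
ΔPS is the trapezoid between Q = 344.4 and Q = 354 of height $6.4: ½ · (354 + 344.4) · 6.4 = $2234.88.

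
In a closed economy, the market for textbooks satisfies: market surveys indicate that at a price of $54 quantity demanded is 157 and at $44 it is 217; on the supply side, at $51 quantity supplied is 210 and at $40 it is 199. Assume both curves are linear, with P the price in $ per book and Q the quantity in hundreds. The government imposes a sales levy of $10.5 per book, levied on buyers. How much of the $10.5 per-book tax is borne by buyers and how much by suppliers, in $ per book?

Demand slope: (217 − 157)/(44 − 54) = -6, so Qd = 481 − 6P.
Supply slope: (199 − 210)/(40 − 51) = 1, so Qs = P + 159.
Before the tax: set 481 − 6P = P + 159 → P* = $46, Q* = 205.
With the tax collected from buyers, demand (in seller-price terms) shifts: Qd = 481 − 6(P + 10.5).
New equilibrium: buyers pay $47.5, suppliers receive $37, Q = 196. (Wedge: Pb − Ps = 10.5.)
Burden on buyers: $1.5; on suppliers: $9. (They sum to $10.5.)

Buyers bear $1.5 per book; suppliers bear $9 per book.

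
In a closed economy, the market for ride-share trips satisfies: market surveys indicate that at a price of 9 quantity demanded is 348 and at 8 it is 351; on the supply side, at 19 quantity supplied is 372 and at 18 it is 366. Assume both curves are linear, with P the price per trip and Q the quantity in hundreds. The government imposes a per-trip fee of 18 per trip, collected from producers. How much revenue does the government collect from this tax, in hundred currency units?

Demand slope: (351 − 348)/(8 − 9) = -3, so Qd = 375 − 3P.
Supply slope: (366 − 372)/(18 − 19) = 6, so Qs = 6P + 258.
Without the tax, 375 − 3P = 6P + 258 gives 9P = 117, so P* = 13 and Q* = 336.
With the tax collected from producers, supply shifts: Qs = 6(P − 18) + 258.
Solving gives Q = 300 with buyers paying 25 and producers receiving 7 (the 18 wedge).
Revenue = t · Q = 18 · 300 = 5400.

Tax revenue = 5400 hundred.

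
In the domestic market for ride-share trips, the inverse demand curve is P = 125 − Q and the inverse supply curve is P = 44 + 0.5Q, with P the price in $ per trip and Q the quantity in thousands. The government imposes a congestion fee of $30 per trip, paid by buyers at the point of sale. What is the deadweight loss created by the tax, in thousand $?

Rewrite in direct form: Qd = 125 − P and Qs = 2P − 88.
Without the tax, 125 − P = 2P − 88 gives 3P = 213, so P* = $71 and Q* = 54.
With the tax collected from buyers, demand (in seller-price terms) shifts: Qd = 125 − (P + 30).
Solving gives Q = 34 with buyers paying $91 and producers receiving $61 (the $30 wedge).
Quantity falls by |ΔQ| = |54 − 34| = 20.
DWL = ½ · t · |ΔQ| = ½ · 30 · 20 = $300.

Deadweight loss = $300 thousand.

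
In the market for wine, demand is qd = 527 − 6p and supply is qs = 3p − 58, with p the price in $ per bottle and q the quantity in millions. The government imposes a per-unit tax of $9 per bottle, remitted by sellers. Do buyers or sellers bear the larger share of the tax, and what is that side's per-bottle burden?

Before the tax: set 527 − 6p = 3p − 58 → p* = $65, q* = 137.
With the tax collected from sellers, supply shifts: qs = 3(p − 9) − 58.
New equilibrium: buyers pay $68, sellers receive $59, q = 119. (Wedge: pb − ps = 9.)
Per-bottle burden: buyers $3, sellers $6.
Sellers take the larger share because supply is less price-elastic here (demand slope 6 vs supply slope 3).

Sellers bear the larger share: $6 per bottle.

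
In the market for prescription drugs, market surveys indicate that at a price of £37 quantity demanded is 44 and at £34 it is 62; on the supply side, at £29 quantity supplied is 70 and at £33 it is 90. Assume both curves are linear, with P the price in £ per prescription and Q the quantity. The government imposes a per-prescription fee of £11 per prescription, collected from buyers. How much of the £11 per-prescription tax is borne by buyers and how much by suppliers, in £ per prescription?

Demand slope: (62 − 44)/(34 − 37) = -6, so Qd = 266 − 6P.
Supply slope: (90 − 70)/(33 − 29) = 5, so Qs = 5P − 75.
Before the tax: set 266 − 6P = 5P − 75 → P* = £31, Q* = 80.
With the tax collected from buyers, demand (in seller-price terms) shifts: Qd = 266 − 6(P + 11).
New equilibrium: buyers pay £36, suppliers receive £25, Q = 50. (Wedge: Pb − Ps = 11.)
Burden on buyers: £5; on suppliers: £6. (They sum to £11.)
The less price-elastic side of the market bears the larger share of a per-unit tax.

Buyers bear £5 per prescription; suppliers bear £6 per prescription.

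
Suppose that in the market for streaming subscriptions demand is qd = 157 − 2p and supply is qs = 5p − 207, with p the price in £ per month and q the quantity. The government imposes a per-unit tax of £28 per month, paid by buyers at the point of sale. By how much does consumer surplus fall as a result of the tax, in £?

Before the tax: set 157 − 2p = 5p − 207 → p* = £52, q* = 53.
With the tax collected from buyers, demand (in seller-price terms) shifts: qd = 157 − 2(p + 28).
Solving gives q = 13 with buyers paying £72 and producers receiving £44 (the £28 wedge).
ΔCS is the trapezoid between Q = 13 and Q = 53 of height £20: ½ · (53 + 13) · 20 = £660.

Consumer surplus falls by £660.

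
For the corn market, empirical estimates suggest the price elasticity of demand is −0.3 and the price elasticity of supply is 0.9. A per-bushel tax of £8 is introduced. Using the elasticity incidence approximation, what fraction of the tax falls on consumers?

Incidence ratio: consumers' share ≈ εs / (εs + |εd|) = 0.9 / (0.9 + 0.3) = 0.75.
Supply is the more elastic side, so consumers bear the larger share.

Consumers' share ≈ 0.75.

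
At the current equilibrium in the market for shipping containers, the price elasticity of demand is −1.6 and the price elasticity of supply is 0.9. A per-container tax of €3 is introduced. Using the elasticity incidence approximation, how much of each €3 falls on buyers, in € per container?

Incidence ratio: buyers' share ≈ εs / (εs + |εd|) = 0.9 / (0.9 + 1.6) = 0.36.
So buyers bear ≈ 0.36 × €3 = €1.08; sellers bear €1.92.

Buyers bear ≈ €1.08 per container.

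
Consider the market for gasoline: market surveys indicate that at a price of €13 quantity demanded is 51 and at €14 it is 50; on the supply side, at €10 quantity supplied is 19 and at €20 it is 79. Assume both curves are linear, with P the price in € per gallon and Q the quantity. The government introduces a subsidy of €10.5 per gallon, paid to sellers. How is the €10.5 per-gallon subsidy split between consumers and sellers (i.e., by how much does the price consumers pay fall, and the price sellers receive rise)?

Demand slope: (50 − 51)/(14 − 13) = -1, so Qd = 64 − P.
Supply slope: (79 − 19)/(20 − 10) = 6, so Qs = 6P − 41.
Without the subsidy, 64 − P = 6P − 41 gives 7P = 105, so P* = €15 and Q* = 49.
With a per-unit subsidy paid to sellers, each receives P + 10.5 per unit sold, so supply becomes Qs = 6(P + 10.5) − 41.
New equilibrium: consumers pay €6, sellers receive €16.5, Q = 58. (Wedge: Pb − Ps = −10.5.)
Gain to consumers: €9; to sellers: €1.5. (They sum to €10.5.)

Consumers gain €9 per gallon; sellers gain €1.5 per gallon.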